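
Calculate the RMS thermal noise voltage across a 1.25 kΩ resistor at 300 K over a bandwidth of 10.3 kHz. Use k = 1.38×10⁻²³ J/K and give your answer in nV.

462 nV

V_n = √(4kTRB)
4kTRB = 4 × 1.38×10⁻²³ × 300 × 1.25×10³ × 1.03×10⁴ = 2.13×10⁻¹³ V²
V_n = √(2.13×10⁻¹³) = 4.62×10⁻⁷ V = 462 nV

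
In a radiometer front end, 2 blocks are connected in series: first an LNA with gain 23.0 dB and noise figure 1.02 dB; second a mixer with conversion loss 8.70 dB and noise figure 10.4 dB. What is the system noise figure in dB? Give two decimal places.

Convert to linear (a loss of L dB is a gain of −L dB): F_i = 10^(NF_i/10), G_i = 10^(G_i,dB/10)
  Stage 1: F_1 = 10^(1.02/10) = 1.265, G_1 = 10^(23.0/10) = 199.5
  Stage 2: F_2 = 10^(10.4/10) = 10.96, G_2 = 10^(−8.70/10) = 0.1349
Friis cascade:
  F = 1.265 + (10.96 − 1)/199.5 = 1.315
NF = 10 log₁₀(1.315) = 1.19 dB

1.19 dB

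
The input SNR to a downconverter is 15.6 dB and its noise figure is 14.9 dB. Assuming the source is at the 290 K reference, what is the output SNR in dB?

0.7 dB

By definition F = SNR_in/SNR_out, so in dB: SNR_out = SNR_in − NF
SNR_out = 15.6 − 14.9 = 0.7 dB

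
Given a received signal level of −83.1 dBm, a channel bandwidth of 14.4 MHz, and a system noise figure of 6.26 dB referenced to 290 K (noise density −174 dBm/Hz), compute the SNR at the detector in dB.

Noise floor: N = −174 + 10 log₁₀(B) + NF
10 log₁₀(1.44×10⁷) = 71.58 dB
N = −174 + 71.58 + 6.26 = −96.16 dBm
SNR = P_sig − N = −83.1 − (−96.16) = 13.06 dB → 13.1 dB

13.1 dB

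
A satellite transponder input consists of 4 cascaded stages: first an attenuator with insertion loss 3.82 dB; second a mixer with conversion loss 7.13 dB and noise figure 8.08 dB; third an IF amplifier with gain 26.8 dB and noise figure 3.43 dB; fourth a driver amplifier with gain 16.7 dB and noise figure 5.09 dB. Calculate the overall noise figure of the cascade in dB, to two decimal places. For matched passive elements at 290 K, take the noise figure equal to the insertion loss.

Convert to linear (a loss of L dB is a gain of −L dB): F_i = 10^(NF_i/10), G_i = 10^(G_i,dB/10)
  Stage 1: F_1 = 10^(3.82/10) = 2.410, G_1 = 10^(−3.82/10) = 0.4150
  Stage 2: F_2 = 10^(8.08/10) = 6.427, G_2 = 10^(−7.13/10) = 0.1936
  Stage 3: F_3 = 10^(3.43/10) = 2.203, G_3 = 10^(26.8/10) = 478.6
  Stage 4: F_4 = 10^(5.09/10) = 3.228, G_4 = 10^(16.7/10) = 46.77
Friis cascade:
  F = 2.410 + (6.427 − 1)/0.4150 + (2.203 − 1)/0.08035 + (3.228 − 1)/38.46 = 30.52
NF = 10 log₁₀(30.52) = 14.85 dB

14.85 dB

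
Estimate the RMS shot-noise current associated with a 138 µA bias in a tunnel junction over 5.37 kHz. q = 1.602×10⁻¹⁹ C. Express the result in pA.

I_n = √(2qI·B)
2qI·B = 2 × 1.602×10⁻¹⁹ × 1.38×10⁻⁴ × 5.37×10³ = 2.37×10⁻¹⁹ A²
I_n = √(2.37×10⁻¹⁹) = 4.87×10⁻¹⁰ A = 487 pA

487 pA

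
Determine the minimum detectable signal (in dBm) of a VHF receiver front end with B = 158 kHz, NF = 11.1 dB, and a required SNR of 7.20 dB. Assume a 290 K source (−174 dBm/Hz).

Sensitivity = −174 + 10 log₁₀(B) + NF + SNR_min
= −174 + 51.99 + 11.1 + 7.20
= −103.71 dBm → −103.7 dBm

−103.7 dBm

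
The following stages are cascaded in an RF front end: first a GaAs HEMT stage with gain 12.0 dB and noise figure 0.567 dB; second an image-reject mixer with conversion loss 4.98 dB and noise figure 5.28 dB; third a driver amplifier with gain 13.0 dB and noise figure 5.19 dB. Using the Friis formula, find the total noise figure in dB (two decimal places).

2.42 dB

Convert to linear (a loss of L dB is a gain of −L dB): F_i = 10^(NF_i/10), G_i = 10^(G_i,dB/10)
  Stage 1: F_1 = 10^(0.567/10) = 1.139, G_1 = 10^(12.0/10) = 15.85
  Stage 2: F_2 = 10^(5.28/10) = 3.373, G_2 = 10^(−4.98/10) = 0.3177
  Stage 3: F_3 = 10^(5.19/10) = 3.304, G_3 = 10^(13.0/10) = 19.95
Friis cascade:
  F = 1.139 + (3.373 − 1)/15.85 + (3.304 − 1)/5.035 = 1.747
NF = 10 log₁₀(1.747) = 2.42 dB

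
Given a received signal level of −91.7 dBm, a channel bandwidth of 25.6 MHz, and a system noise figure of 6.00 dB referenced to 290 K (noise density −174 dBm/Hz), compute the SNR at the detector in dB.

Noise floor: N = −174 + 10 log₁₀(B) + NF
10 log₁₀(2.56×10⁷) = 74.08 dB
N = −174 + 74.08 + 6.00 = −93.92 dBm
SNR = P_sig − N = −91.7 − (−93.92) = 2.22 dB → 2.2 dB

2.2 dB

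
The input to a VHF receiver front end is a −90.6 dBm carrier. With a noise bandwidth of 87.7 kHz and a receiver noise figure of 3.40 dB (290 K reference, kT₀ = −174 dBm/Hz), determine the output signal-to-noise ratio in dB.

Noise floor: N = −174 + 10 log₁₀(B) + NF
10 log₁₀(8.77×10⁴) = 49.43 dB
N = −174 + 49.43 + 3.40 = −121.17 dBm
SNR = P_sig − N = −90.6 − (−121.17) = 30.57 dB → 30.6 dB

30.6 dB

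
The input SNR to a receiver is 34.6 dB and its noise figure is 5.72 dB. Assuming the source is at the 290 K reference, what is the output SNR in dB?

28.88 dB

By definition F = SNR_in/SNR_out, so in dB: SNR_out = SNR_in − NF
SNR_out = 34.6 − 5.72 = 28.88 dB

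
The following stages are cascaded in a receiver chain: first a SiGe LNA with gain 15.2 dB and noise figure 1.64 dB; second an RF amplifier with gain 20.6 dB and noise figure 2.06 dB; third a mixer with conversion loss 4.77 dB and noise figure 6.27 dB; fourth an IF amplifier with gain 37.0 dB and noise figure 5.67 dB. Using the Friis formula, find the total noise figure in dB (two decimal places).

1.70 dB

Convert to linear (a loss of L dB is a gain of −L dB): F_i = 10^(NF_i/10), G_i = 10^(G_i,dB/10)
  Stage 1: F_1 = 10^(1.64/10) = 1.459, G_1 = 10^(15.2/10) = 33.11
  Stage 2: F_2 = 10^(2.06/10) = 1.607, G_2 = 10^(20.6/10) = 114.8
  Stage 3: F_3 = 10^(6.27/10) = 4.236, G_3 = 10^(−4.77/10) = 0.3334
  Stage 4: F_4 = 10^(5.67/10) = 3.690, G_4 = 10^(37.0/10) = 5012
Friis cascade:
  F = 1.459 + (1.607 − 1)/33.11 + (4.236 − 1)/3802 + (3.690 − 1)/1268 = 1.480
NF = 10 log₁₀(1.480) = 1.70 dB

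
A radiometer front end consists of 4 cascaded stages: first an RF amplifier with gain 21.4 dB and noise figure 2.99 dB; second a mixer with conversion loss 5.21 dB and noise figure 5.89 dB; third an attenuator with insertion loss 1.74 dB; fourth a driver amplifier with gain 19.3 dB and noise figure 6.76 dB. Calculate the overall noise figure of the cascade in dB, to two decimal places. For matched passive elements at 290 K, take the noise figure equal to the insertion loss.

3.34 dB

Convert to linear (a loss of L dB is a gain of −L dB): F_i = 10^(NF_i/10), G_i = 10^(G_i,dB/10)
  Stage 1: F_1 = 10^(2.99/10) = 1.991, G_1 = 10^(21.4/10) = 138.0
  Stage 2: F_2 = 10^(5.89/10) = 3.882, G_2 = 10^(−5.21/10) = 0.3013
  Stage 3: F_3 = 10^(1.74/10) = 1.493, G_3 = 10^(−1.74/10) = 0.6699
  Stage 4: F_4 = 10^(6.76/10) = 4.742, G_4 = 10^(19.3/10) = 85.11
Friis cascade:
  F = 1.991 + (3.882 − 1)/138.0 + (1.493 − 1)/41.59 + (4.742 − 1)/27.86 = 2.158
NF = 10 log₁₀(2.158) = 3.34 dB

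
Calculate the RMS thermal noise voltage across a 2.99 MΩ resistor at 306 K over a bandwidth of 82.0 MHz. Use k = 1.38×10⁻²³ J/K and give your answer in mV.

2.04 mV

V_n = √(4kTRB)
4kTRB = 4 × 1.38×10⁻²³ × 306 × 2.99×10⁶ × 8.20×10⁷ = 4.14×10⁻⁶ V²
V_n = √(4.14×10⁻⁶) = 2.04×10⁻³ V = 2.04 mV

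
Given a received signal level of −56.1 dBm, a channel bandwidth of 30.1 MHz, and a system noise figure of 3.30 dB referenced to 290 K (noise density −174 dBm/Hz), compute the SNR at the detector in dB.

39.8 dB

Noise floor: N = −174 + 10 log₁₀(B) + NF
10 log₁₀(3.01×10⁷) = 74.79 dB
N = −174 + 74.79 + 3.30 = −95.91 dBm
SNR = P_sig − N = −56.1 − (−95.91) = 39.81 dB → 39.8 dB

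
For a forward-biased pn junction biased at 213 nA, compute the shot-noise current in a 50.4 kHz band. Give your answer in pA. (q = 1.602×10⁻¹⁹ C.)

58.6 pA

I_n = √(2qI·B)
2qI·B = 2 × 1.602×10⁻¹⁹ × 2.13×10⁻⁷ × 5.04×10⁴ = 3.44×10⁻²¹ A²
I_n = √(3.44×10⁻²¹) = 5.86×10⁻¹¹ A = 58.6 pA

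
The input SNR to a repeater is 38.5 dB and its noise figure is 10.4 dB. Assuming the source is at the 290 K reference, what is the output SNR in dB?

By definition F = SNR_in/SNR_out, so in dB: SNR_out = SNR_in − NF
SNR_out = 38.5 − 10.4 = 28.1 dB

28.1 dB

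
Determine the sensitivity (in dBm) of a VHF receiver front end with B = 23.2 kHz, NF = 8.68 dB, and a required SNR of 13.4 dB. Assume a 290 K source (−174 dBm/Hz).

−108.3 dBm

Sensitivity = −174 + 10 log₁₀(B) + NF + SNR_min
= −174 + 43.65 + 8.68 + 13.4
= −108.27 dBm → −108.3 dBm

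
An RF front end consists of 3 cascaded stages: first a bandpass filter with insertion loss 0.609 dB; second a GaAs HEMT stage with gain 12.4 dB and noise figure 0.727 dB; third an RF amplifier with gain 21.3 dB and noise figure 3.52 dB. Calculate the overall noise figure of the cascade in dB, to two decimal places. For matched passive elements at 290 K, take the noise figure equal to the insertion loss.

1.59 dB

Convert to linear (a loss of L dB is a gain of −L dB): F_i = 10^(NF_i/10), G_i = 10^(G_i,dB/10)
  Stage 1: F_1 = 10^(0.609/10) = 1.151, G_1 = 10^(−0.609/10) = 0.8692
  Stage 2: F_2 = 10^(0.727/10) = 1.182, G_2 = 10^(12.4/10) = 17.38
  Stage 3: F_3 = 10^(3.52/10) = 2.249, G_3 = 10^(21.3/10) = 134.9
Friis cascade:
  F = 1.151 + (1.182 − 1)/0.8692 + (2.249 − 1)/15.10 = 1.443
NF = 10 log₁₀(1.443) = 1.59 dB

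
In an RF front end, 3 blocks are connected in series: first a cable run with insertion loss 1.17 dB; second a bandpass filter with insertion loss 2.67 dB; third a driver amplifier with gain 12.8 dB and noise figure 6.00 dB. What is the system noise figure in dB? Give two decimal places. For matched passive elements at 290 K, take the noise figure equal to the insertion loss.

9.84 dB

Convert to linear (a loss of L dB is a gain of −L dB): F_i = 10^(NF_i/10), G_i = 10^(G_i,dB/10)
  Stage 1: F_1 = 10^(1.17/10) = 1.309, G_1 = 10^(−1.17/10) = 0.7638
  Stage 2: F_2 = 10^(2.67/10) = 1.849, G_2 = 10^(−2.67/10) = 0.5408
  Stage 3: F_3 = 10^(6.00/10) = 3.981, G_3 = 10^(12.8/10) = 19.05
Friis cascade:
  F = 1.309 + (1.849 − 1)/0.7638 + (3.981 − 1)/0.4130 = 9.638
NF = 10 log₁₀(9.638) = 9.84 dB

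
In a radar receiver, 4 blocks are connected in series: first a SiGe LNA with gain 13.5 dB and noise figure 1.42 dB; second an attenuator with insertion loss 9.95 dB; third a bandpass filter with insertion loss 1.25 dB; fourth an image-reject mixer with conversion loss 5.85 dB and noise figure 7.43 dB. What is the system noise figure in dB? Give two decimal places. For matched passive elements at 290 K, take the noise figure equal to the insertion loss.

Convert to linear (a loss of L dB is a gain of −L dB): F_i = 10^(NF_i/10), G_i = 10^(G_i,dB/10)
  Stage 1: F_1 = 10^(1.42/10) = 1.387, G_1 = 10^(13.5/10) = 22.39
  Stage 2: F_2 = 10^(9.95/10) = 9.886, G_2 = 10^(−9.95/10) = 0.1012
  Stage 3: F_3 = 10^(1.25/10) = 1.334, G_3 = 10^(−1.25/10) = 0.7499
  Stage 4: F_4 = 10^(7.43/10) = 5.534, G_4 = 10^(−5.85/10) = 0.2600
Friis cascade:
  F = 1.387 + (9.886 − 1)/22.39 + (1.334 − 1)/2.265 + (5.534 − 1)/1.698 = 4.600
NF = 10 log₁₀(4.600) = 6.63 dB

6.63 dB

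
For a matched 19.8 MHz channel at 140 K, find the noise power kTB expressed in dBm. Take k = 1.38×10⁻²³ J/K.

−104.2 dBm

P_n = kTB = 1.38×10⁻²³ × 140 × 1.98×10⁷ = 3.83×10⁻¹⁴ W
In dBm: 10 log₁₀(3.83×10⁻¹⁴ / 10⁻³) = −104.2 dBm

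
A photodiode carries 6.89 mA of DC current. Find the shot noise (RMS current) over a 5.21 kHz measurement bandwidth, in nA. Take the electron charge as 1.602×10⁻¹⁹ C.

I_n = √(2qI·B)
2qI·B = 2 × 1.602×10⁻¹⁹ × 6.89×10⁻³ × 5.21×10³ = 1.15×10⁻¹⁷ A²
I_n = √(1.15×10⁻¹⁷) = 3.39×10⁻⁹ A = 3.39 nA

3.39 nA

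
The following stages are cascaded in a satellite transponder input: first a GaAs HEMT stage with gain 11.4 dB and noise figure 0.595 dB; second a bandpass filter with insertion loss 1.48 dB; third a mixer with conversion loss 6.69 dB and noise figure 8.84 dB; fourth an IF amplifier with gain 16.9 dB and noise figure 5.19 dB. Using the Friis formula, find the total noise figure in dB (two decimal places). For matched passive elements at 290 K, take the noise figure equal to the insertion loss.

4.70 dB

Convert to linear (a loss of L dB is a gain of −L dB): F_i = 10^(NF_i/10), G_i = 10^(G_i,dB/10)
  Stage 1: F_1 = 10^(0.595/10) = 1.147, G_1 = 10^(11.4/10) = 13.80
  Stage 2: F_2 = 10^(1.48/10) = 1.406, G_2 = 10^(−1.48/10) = 0.7112
  Stage 3: F_3 = 10^(8.84/10) = 7.656, G_3 = 10^(−6.69/10) = 0.2143
  Stage 4: F_4 = 10^(5.19/10) = 3.304, G_4 = 10^(16.9/10) = 48.98
Friis cascade:
  F = 1.147 + (1.406 − 1)/13.80 + (7.656 − 1)/9.817 + (3.304 − 1)/2.104 = 2.949
NF = 10 log₁₀(2.949) = 4.70 dB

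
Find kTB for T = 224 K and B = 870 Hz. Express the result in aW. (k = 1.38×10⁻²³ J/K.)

2.69 aW

P_n = kTB = 1.38×10⁻²³ × 224 × 8.70×10² = 2.69×10⁻¹⁸ W = 2.69 aW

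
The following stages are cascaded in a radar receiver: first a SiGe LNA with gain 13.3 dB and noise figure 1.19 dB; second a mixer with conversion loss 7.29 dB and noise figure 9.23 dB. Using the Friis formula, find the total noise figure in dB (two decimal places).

Convert to linear (a loss of L dB is a gain of −L dB): F_i = 10^(NF_i/10), G_i = 10^(G_i,dB/10)
  Stage 1: F_1 = 10^(1.19/10) = 1.315, G_1 = 10^(13.3/10) = 21.38
  Stage 2: F_2 = 10^(9.23/10) = 8.375, G_2 = 10^(−7.29/10) = 0.1866
Friis cascade:
  F = 1.315 + (8.375 − 1)/21.38 = 1.660
NF = 10 log₁₀(1.660) = 2.20 dB

2.20 dB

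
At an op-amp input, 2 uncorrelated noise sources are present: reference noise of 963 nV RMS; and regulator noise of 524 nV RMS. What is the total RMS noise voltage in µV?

1.10 µV

Uncorrelated sources add in power (mean-square): V_tot = √(ΣV_i²)
V_tot = √[(9.63×10⁻⁷)² + (5.24×10⁻⁷)²] = 1.10×10⁻⁶ V = 1.10 µV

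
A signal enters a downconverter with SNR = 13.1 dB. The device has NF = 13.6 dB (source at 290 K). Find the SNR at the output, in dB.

By definition F = SNR_in/SNR_out, so in dB: SNR_out = SNR_in − NF
SNR_out = 13.1 − 13.6 = −0.5 dB

−0.5 dB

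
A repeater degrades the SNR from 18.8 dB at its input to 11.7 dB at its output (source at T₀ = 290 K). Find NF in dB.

NF (dB) = SNR_in(dB) − SNR_out(dB) when the source is at T₀
NF = 18.8 − 11.7 = 7.1 dB

7.1 dB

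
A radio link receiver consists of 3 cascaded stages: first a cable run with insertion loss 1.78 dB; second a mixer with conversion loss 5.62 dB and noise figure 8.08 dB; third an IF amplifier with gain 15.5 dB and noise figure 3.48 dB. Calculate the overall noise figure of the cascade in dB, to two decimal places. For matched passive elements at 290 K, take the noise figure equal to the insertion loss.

Convert to linear (a loss of L dB is a gain of −L dB): F_i = 10^(NF_i/10), G_i = 10^(G_i,dB/10)
  Stage 1: F_1 = 10^(1.78/10) = 1.507, G_1 = 10^(−1.78/10) = 0.6637
  Stage 2: F_2 = 10^(8.08/10) = 6.427, G_2 = 10^(−5.62/10) = 0.2742
  Stage 3: F_3 = 10^(3.48/10) = 2.228, G_3 = 10^(15.5/10) = 35.48
Friis cascade:
  F = 1.507 + (6.427 − 1)/0.6637 + (2.228 − 1)/0.1820 = 16.43
NF = 10 log₁₀(16.43) = 12.16 dB

12.16 dB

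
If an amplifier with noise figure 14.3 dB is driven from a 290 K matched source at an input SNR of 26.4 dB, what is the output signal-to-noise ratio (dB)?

12.1 dB

By definition F = SNR_in/SNR_out, so in dB: SNR_out = SNR_in − NF
SNR_out = 26.4 − 14.3 = 12.1 dB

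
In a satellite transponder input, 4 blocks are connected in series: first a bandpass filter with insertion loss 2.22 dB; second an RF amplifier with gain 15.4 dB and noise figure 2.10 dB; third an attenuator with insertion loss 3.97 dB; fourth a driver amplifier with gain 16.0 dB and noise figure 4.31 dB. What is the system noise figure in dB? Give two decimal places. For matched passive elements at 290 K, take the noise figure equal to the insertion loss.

4.74 dB

Convert to linear (a loss of L dB is a gain of −L dB): F_i = 10^(NF_i/10), G_i = 10^(G_i,dB/10)
  Stage 1: F_1 = 10^(2.22/10) = 1.667, G_1 = 10^(−2.22/10) = 0.5998
  Stage 2: F_2 = 10^(2.10/10) = 1.622, G_2 = 10^(15.4/10) = 34.67
  Stage 3: F_3 = 10^(3.97/10) = 2.495, G_3 = 10^(−3.97/10) = 0.4009
  Stage 4: F_4 = 10^(4.31/10) = 2.698, G_4 = 10^(16.0/10) = 39.81
Friis cascade:
  F = 1.667 + (1.622 − 1)/0.5998 + (2.495 − 1)/20.80 + (2.698 − 1)/8.337 = 2.979
NF = 10 log₁₀(2.979) = 4.74 dB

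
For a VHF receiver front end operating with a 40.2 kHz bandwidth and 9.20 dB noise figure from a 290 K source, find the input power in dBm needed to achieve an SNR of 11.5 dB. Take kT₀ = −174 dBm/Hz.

−107.3 dBm

Sensitivity = −174 + 10 log₁₀(B) + NF + SNR_min
= −174 + 46.04 + 9.20 + 11.5
= −107.26 dBm → −107.3 dBm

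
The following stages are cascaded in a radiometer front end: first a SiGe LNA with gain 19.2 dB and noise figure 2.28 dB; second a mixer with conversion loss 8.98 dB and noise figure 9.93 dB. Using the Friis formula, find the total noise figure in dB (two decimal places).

2.54 dB

Convert to linear (a loss of L dB is a gain of −L dB): F_i = 10^(NF_i/10), G_i = 10^(G_i,dB/10)
  Stage 1: F_1 = 10^(2.28/10) = 1.690, G_1 = 10^(19.2/10) = 83.18
  Stage 2: F_2 = 10^(9.93/10) = 9.840, G_2 = 10^(−8.98/10) = 0.1265
Friis cascade:
  F = 1.690 + (9.840 − 1)/83.18 = 1.797
NF = 10 log₁₀(1.797) = 2.54 dB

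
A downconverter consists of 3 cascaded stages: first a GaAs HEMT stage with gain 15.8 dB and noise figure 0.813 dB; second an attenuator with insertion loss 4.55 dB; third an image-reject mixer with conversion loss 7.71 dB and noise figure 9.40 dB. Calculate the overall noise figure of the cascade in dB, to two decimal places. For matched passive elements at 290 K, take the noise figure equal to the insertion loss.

Convert to linear (a loss of L dB is a gain of −L dB): F_i = 10^(NF_i/10), G_i = 10^(G_i,dB/10)
  Stage 1: F_1 = 10^(0.813/10) = 1.206, G_1 = 10^(15.8/10) = 38.02
  Stage 2: F_2 = 10^(4.55/10) = 2.851, G_2 = 10^(−4.55/10) = 0.3508
  Stage 3: F_3 = 10^(9.40/10) = 8.710, G_3 = 10^(−7.71/10) = 0.1694
Friis cascade:
  F = 1.206 + (2.851 − 1)/38.02 + (8.710 − 1)/13.34 = 1.833
NF = 10 log₁₀(1.833) = 2.63 dB

2.63 dB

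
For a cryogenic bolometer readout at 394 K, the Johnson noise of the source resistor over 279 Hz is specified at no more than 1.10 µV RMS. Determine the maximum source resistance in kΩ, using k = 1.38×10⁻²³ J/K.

199 kΩ

Johnson–Nyquist: V_n = √(4kTRB) ⇒ R = V_n² / (4kTB)
4kTB = 4 × 1.38×10⁻²³ × 394 × 2.79×10² = 6.07×10⁻¹⁸
R = (1.10×10⁻⁶)² / 6.07×10⁻¹⁸ = 1.99×10⁵ Ω = 199 kΩ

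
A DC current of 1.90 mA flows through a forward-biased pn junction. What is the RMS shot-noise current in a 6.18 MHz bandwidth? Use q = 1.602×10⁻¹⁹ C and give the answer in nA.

61.3 nA

I_n = √(2qI·B)
2qI·B = 2 × 1.602×10⁻¹⁹ × 1.90×10⁻³ × 6.18×10⁶ = 3.76×10⁻¹⁵ A²
I_n = √(3.76×10⁻¹⁵) = 6.13×10⁻⁸ A = 61.3 nA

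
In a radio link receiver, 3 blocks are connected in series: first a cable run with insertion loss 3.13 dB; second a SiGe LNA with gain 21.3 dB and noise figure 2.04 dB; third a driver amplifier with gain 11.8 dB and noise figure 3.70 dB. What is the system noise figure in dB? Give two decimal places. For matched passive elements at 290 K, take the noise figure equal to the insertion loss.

5.20 dB

Convert to linear (a loss of L dB is a gain of −L dB): F_i = 10^(NF_i/10), G_i = 10^(G_i,dB/10)
  Stage 1: F_1 = 10^(3.13/10) = 2.056, G_1 = 10^(−3.13/10) = 0.4864
  Stage 2: F_2 = 10^(2.04/10) = 1.600, G_2 = 10^(21.3/10) = 134.9
  Stage 3: F_3 = 10^(3.70/10) = 2.344, G_3 = 10^(11.8/10) = 15.14
Friis cascade:
  F = 2.056 + (1.600 − 1)/0.4864 + (2.344 − 1)/65.61 = 3.309
NF = 10 log₁₀(3.309) = 5.20 dB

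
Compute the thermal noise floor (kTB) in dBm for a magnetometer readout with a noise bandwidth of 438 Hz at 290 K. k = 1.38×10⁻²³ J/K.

−147.6 dBm

P_n = kTB = 1.38×10⁻²³ × 290 × 4.38×10² = 1.75×10⁻¹⁸ W
In dBm: 10 log₁₀(1.75×10⁻¹⁸ / 10⁻³) = −147.6 dBm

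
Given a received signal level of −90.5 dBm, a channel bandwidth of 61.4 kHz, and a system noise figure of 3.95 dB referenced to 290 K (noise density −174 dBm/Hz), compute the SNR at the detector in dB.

31.7 dB

Noise floor: N = −174 + 10 log₁₀(B) + NF
10 log₁₀(6.14×10⁴) = 47.88 dB
N = −174 + 47.88 + 3.95 = −122.17 dBm
SNR = P_sig − N = −90.5 − (−122.17) = 31.67 dB → 31.7 dB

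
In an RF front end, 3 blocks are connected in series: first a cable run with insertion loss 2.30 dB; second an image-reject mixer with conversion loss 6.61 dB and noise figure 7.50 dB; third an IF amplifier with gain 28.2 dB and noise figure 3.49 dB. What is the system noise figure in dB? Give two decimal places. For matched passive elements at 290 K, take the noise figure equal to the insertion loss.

Convert to linear (a loss of L dB is a gain of −L dB): F_i = 10^(NF_i/10), G_i = 10^(G_i,dB/10)
  Stage 1: F_1 = 10^(2.30/10) = 1.698, G_1 = 10^(−2.30/10) = 0.5888
  Stage 2: F_2 = 10^(7.50/10) = 5.623, G_2 = 10^(−6.61/10) = 0.2183
  Stage 3: F_3 = 10^(3.49/10) = 2.234, G_3 = 10^(28.2/10) = 660.7
Friis cascade:
  F = 1.698 + (5.623 − 1)/0.5888 + (2.234 − 1)/0.1285 = 19.15
NF = 10 log₁₀(19.15) = 12.82 dB

12.82 dB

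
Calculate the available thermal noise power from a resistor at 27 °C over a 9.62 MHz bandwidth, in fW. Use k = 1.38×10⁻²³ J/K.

39.8 fW

T = 27 °C + 273.15 = 300.15 K
P_n = kTB = 1.38×10⁻²³ × 300.15 × 9.62×10⁶ = 3.98×10⁻¹⁴ W = 39.8 fW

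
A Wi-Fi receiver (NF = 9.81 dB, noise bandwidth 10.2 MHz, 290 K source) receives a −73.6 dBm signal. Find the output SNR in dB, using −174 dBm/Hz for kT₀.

20.5 dB

Noise floor: N = −174 + 10 log₁₀(B) + NF
10 log₁₀(1.02×10⁷) = 70.09 dB
N = −174 + 70.09 + 9.81 = −94.10 dBm
SNR = P_sig − N = −73.6 − (−94.10) = 20.50 dB → 20.5 dB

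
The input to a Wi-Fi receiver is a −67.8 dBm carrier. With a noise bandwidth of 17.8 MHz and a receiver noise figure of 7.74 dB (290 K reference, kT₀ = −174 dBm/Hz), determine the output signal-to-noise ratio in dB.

Noise floor: N = −174 + 10 log₁₀(B) + NF
10 log₁₀(1.78×10⁷) = 72.5 dB
N = −174 + 72.5 + 7.74 = −93.76 dBm
SNR = P_sig − N = −67.8 − (−93.76) = 25.96 dB → 26.0 dB

26.0 dB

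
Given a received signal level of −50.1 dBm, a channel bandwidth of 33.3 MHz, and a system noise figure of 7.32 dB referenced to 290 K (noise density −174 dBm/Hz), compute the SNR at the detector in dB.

41.4 dB

Noise floor: N = −174 + 10 log₁₀(B) + NF
10 log₁₀(3.33×10⁷) = 75.22 dB
N = −174 + 75.22 + 7.32 = −91.46 dBm
SNR = P_sig − N = −50.1 − (−91.46) = 41.36 dB → 41.4 dB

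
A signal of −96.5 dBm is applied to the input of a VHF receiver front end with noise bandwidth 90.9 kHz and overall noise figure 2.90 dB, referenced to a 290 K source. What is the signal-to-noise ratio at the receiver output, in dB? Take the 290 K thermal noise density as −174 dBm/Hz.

25.0 dB

Noise floor: N = −174 + 10 log₁₀(B) + NF
10 log₁₀(9.09×10⁴) = 49.59 dB
N = −174 + 49.59 + 2.90 = −121.51 dBm
SNR = P_sig − N = −96.5 − (−121.51) = 25.01 dB → 25.0 dB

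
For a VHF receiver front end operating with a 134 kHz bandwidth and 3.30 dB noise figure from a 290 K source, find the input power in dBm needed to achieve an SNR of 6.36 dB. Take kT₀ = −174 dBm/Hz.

−113.1 dBm

Sensitivity = −174 + 10 log₁₀(B) + NF + SNR_min
= −174 + 51.27 + 3.30 + 6.36
= −113.07 dBm → −113.1 dBm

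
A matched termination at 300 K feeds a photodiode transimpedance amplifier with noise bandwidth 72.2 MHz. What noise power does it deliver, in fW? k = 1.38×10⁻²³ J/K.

P_n = kTB = 1.38×10⁻²³ × 300 × 7.22×10⁷ = 2.99×10⁻¹³ W = 299 fW

299 fW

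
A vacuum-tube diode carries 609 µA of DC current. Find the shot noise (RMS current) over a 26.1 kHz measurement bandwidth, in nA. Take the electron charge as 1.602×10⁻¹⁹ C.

2.26 nA

I_n = √(2qI·B)
2qI·B = 2 × 1.602×10⁻¹⁹ × 6.09×10⁻⁴ × 2.61×10⁴ = 5.09×10⁻¹⁸ A²
I_n = √(5.09×10⁻¹⁸) = 2.26×10⁻⁹ A = 2.26 nA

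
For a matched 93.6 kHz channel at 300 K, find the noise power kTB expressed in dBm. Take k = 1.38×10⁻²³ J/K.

P_n = kTB = 1.38×10⁻²³ × 300 × 9.36×10⁴ = 3.88×10⁻¹⁶ W
In dBm: 10 log₁₀(3.88×10⁻¹⁶ / 10⁻³) = −124.1 dBm

−124.1 dBm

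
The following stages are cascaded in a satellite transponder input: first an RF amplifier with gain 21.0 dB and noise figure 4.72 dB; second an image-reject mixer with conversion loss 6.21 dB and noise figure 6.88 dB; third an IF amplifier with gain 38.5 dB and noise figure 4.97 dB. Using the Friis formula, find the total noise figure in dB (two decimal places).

4.87 dB

Convert to linear (a loss of L dB is a gain of −L dB): F_i = 10^(NF_i/10), G_i = 10^(G_i,dB/10)
  Stage 1: F_1 = 10^(4.72/10) = 2.965, G_1 = 10^(21.0/10) = 125.9
  Stage 2: F_2 = 10^(6.88/10) = 4.875, G_2 = 10^(−6.21/10) = 0.2393
  Stage 3: F_3 = 10^(4.97/10) = 3.141, G_3 = 10^(38.5/10) = 7079
Friis cascade:
  F = 2.965 + (4.875 − 1)/125.9 + (3.141 − 1)/30.13 = 3.067
NF = 10 log₁₀(3.067) = 4.87 dB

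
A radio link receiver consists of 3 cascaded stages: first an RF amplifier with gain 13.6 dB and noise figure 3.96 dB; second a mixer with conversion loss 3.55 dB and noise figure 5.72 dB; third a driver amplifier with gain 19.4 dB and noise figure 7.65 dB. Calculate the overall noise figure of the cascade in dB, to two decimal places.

4.89 dB

Convert to linear (a loss of L dB is a gain of −L dB): F_i = 10^(NF_i/10), G_i = 10^(G_i,dB/10)
  Stage 1: F_1 = 10^(3.96/10) = 2.489, G_1 = 10^(13.6/10) = 22.91
  Stage 2: F_2 = 10^(5.72/10) = 3.733, G_2 = 10^(−3.55/10) = 0.4416
  Stage 3: F_3 = 10^(7.65/10) = 5.821, G_3 = 10^(19.4/10) = 87.10
Friis cascade:
  F = 2.489 + (3.733 − 1)/22.91 + (5.821 − 1)/10.12 = 3.085
NF = 10 log₁₀(3.085) = 4.89 dB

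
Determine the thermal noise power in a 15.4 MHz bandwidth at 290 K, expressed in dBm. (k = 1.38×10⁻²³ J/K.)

−102.1 dBm

P_n = kTB = 1.38×10⁻²³ × 290 × 1.54×10⁷ = 6.16×10⁻¹⁴ W
In dBm: 10 log₁₀(6.16×10⁻¹⁴ / 10⁻³) = −102.1 dBm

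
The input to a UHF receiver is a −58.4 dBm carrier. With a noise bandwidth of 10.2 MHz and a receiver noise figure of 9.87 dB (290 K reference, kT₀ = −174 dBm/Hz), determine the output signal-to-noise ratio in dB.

35.6 dB

Noise floor: N = −174 + 10 log₁₀(B) + NF
10 log₁₀(1.02×10⁷) = 70.09 dB
N = −174 + 70.09 + 9.87 = −94.04 dBm
SNR = P_sig − N = −58.4 − (−94.04) = 35.64 dB → 35.6 dB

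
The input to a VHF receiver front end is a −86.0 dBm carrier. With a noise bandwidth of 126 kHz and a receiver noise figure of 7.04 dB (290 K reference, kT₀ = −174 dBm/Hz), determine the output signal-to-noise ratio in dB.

Noise floor: N = −174 + 10 log₁₀(B) + NF
10 log₁₀(1.26×10⁵) = 51 dB
N = −174 + 51 + 7.04 = −115.96 dBm
SNR = P_sig − N = −86.0 − (−115.96) = 29.96 dB → 30.0 dB

30.0 dB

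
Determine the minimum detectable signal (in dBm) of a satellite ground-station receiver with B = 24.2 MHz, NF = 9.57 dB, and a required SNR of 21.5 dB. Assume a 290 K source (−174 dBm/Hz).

−69.1 dBm

Sensitivity = −174 + 10 log₁₀(B) + NF + SNR_min
= −174 + 73.84 + 9.57 + 21.5
= −69.09 dBm → −69.1 dBm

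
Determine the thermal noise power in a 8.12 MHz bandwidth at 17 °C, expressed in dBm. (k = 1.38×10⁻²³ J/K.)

T = 17 °C + 273.15 = 290.15 K
P_n = kTB = 1.38×10⁻²³ × 290.15 × 8.12×10⁶ = 3.25×10⁻¹⁴ W
In dBm: 10 log₁₀(3.25×10⁻¹⁴ / 10⁻³) = −104.9 dBm

−104.9 dBm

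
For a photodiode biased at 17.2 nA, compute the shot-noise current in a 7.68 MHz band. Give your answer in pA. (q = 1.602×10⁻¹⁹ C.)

206 pA

I_n = √(2qI·B)
2qI·B = 2 × 1.602×10⁻¹⁹ × 1.72×10⁻⁸ × 7.68×10⁶ = 4.23×10⁻²⁰ A²
I_n = √(4.23×10⁻²⁰) = 2.06×10⁻¹⁰ A = 206 pA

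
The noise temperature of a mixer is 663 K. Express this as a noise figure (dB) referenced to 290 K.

5.17 dB

F = 1 + T_e/T₀ = 1 + 663/290 = 3.28621
NF = 10 log₁₀(3.28621) = 5.17 dB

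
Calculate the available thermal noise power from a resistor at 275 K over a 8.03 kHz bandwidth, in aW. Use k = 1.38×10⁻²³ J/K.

P_n = kTB = 1.38×10⁻²³ × 275 × 8.03×10³ = 3.05×10⁻¹⁷ W = 30.5 aW

30.5 aW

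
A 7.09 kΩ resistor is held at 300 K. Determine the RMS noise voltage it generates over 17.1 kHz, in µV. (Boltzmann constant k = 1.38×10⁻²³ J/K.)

1.42 µV

V_n = √(4kTRB)
4kTRB = 4 × 1.38×10⁻²³ × 300 × 7.09×10³ × 1.71×10⁴ = 2.01×10⁻¹² V²
V_n = √(2.01×10⁻¹²) = 1.42×10⁻⁶ V = 1.42 µV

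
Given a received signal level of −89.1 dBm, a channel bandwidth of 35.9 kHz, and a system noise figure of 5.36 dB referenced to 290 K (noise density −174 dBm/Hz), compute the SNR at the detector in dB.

Noise floor: N = −174 + 10 log₁₀(B) + NF
10 log₁₀(3.59×10⁴) = 45.55 dB
N = −174 + 45.55 + 5.36 = −123.09 dBm
SNR = P_sig − N = −89.1 − (−123.09) = 33.99 dB → 34.0 dB

34.0 dB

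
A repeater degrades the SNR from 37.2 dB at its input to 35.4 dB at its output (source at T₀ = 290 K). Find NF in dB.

1.8 dB

NF (dB) = SNR_in(dB) − SNR_out(dB) when the source is at T₀
NF = 37.2 − 35.4 = 1.8 dB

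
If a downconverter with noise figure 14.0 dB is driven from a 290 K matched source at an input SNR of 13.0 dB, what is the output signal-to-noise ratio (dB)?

By definition F = SNR_in/SNR_out, so in dB: SNR_out = SNR_in − NF
SNR_out = 13.0 − 14.0 = −1.0 dB

−1.0 dB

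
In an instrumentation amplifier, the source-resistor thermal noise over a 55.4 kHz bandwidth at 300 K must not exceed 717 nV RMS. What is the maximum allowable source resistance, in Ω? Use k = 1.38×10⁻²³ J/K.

560 Ω

Johnson–Nyquist: V_n = √(4kTRB) ⇒ R = V_n² / (4kTB)
4kTB = 4 × 1.38×10⁻²³ × 300 × 5.54×10⁴ = 9.17×10⁻¹⁶
R = (7.17×10⁻⁷)² / 9.17×10⁻¹⁶ = 5.60×10² Ω = 560 Ω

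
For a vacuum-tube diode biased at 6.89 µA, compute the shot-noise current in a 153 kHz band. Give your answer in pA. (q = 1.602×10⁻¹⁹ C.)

I_n = √(2qI·B)
2qI·B = 2 × 1.602×10⁻¹⁹ × 6.89×10⁻⁶ × 1.53×10⁵ = 3.38×10⁻¹⁹ A²
I_n = √(3.38×10⁻¹⁹) = 5.81×10⁻¹⁰ A = 581 pA

581 pA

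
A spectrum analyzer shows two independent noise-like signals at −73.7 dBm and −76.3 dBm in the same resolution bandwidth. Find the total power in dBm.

−71.8 dBm

Convert to linear, add, convert back:
P₁ = 4.27×10⁻¹¹ W, P₂ = 2.34×10⁻¹¹ W
P_tot = 6.61×10⁻¹¹ W → 10 log₁₀(P_tot / 10⁻³) = −71.8 dBm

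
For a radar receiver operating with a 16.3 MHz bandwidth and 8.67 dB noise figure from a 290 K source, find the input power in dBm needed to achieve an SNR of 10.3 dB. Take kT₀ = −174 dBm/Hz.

Sensitivity = −174 + 10 log₁₀(B) + NF + SNR_min
= −174 + 72.12 + 8.67 + 10.3
= −82.91 dBm → −82.9 dBm

−82.9 dBm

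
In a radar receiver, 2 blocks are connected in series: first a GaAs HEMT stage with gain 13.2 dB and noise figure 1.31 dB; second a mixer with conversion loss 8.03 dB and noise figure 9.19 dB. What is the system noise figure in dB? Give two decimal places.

2.31 dB

Convert to linear (a loss of L dB is a gain of −L dB): F_i = 10^(NF_i/10), G_i = 10^(G_i,dB/10)
  Stage 1: F_1 = 10^(1.31/10) = 1.352, G_1 = 10^(13.2/10) = 20.89
  Stage 2: F_2 = 10^(9.19/10) = 8.299, G_2 = 10^(−8.03/10) = 0.1574
Friis cascade:
  F = 1.352 + (8.299 − 1)/20.89 = 1.701
NF = 10 log₁₀(1.701) = 2.31 dB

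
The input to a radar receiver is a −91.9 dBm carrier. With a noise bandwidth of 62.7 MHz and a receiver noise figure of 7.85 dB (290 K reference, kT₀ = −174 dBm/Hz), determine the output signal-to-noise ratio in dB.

−3.7 dB

Noise floor: N = −174 + 10 log₁₀(B) + NF
10 log₁₀(6.27×10⁷) = 77.97 dB
N = −174 + 77.97 + 7.85 = −88.18 dBm
SNR = P_sig − N = −91.9 − (−88.18) = −3.72 dB → −3.7 dB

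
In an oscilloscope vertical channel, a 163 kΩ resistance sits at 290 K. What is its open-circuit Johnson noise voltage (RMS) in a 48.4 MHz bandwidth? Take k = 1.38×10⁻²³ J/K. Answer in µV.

355 µV

V_n = √(4kTRB)
4kTRB = 4 × 1.38×10⁻²³ × 290 × 1.63×10⁵ × 4.84×10⁷ = 1.26×10⁻⁷ V²
V_n = √(1.26×10⁻⁷) = 3.55×10⁻⁴ V = 355 µV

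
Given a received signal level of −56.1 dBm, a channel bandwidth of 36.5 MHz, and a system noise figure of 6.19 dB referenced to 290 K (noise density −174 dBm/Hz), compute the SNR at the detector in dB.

Noise floor: N = −174 + 10 log₁₀(B) + NF
10 log₁₀(3.65×10⁷) = 75.62 dB
N = −174 + 75.62 + 6.19 = −92.19 dBm
SNR = P_sig − N = −56.1 − (−92.19) = 36.09 dB → 36.1 dB

36.1 dB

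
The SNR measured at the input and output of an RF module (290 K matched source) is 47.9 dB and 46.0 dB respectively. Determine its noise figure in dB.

NF (dB) = SNR_in(dB) − SNR_out(dB) when the source is at T₀
NF = 47.9 − 46.0 = 1.9 dB

1.9 dB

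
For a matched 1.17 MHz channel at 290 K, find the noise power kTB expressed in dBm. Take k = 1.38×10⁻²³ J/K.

P_n = kTB = 1.38×10⁻²³ × 290 × 1.17×10⁶ = 4.68×10⁻¹⁵ W
In dBm: 10 log₁₀(4.68×10⁻¹⁵ / 10⁻³) = −113.3 dBm

−113.3 dBm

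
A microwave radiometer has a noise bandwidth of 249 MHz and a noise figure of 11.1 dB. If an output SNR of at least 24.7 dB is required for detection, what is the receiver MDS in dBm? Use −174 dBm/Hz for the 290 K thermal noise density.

Sensitivity = −174 + 10 log₁₀(B) + NF + SNR_min
= −174 + 83.96 + 11.1 + 24.7
= −54.24 dBm → −54.2 dBm

−54.2 dBm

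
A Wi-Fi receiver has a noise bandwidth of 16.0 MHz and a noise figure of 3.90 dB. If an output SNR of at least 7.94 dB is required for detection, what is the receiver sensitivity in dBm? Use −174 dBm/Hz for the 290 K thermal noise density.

−90.1 dBm

Sensitivity = −174 + 10 log₁₀(B) + NF + SNR_min
= −174 + 72.04 + 3.90 + 7.94
= −90.12 dBm → −90.1 dBm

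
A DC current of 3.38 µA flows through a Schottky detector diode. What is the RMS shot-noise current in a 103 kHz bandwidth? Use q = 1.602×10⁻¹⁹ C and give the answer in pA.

I_n = √(2qI·B)
2qI·B = 2 × 1.602×10⁻¹⁹ × 3.38×10⁻⁶ × 1.03×10⁵ = 1.12×10⁻¹⁹ A²
I_n = √(1.12×10⁻¹⁹) = 3.34×10⁻¹⁰ A = 334 pA

334 pA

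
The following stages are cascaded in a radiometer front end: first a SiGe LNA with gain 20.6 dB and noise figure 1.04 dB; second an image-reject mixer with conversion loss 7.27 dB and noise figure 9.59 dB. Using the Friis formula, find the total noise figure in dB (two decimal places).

1.27 dB

Convert to linear (a loss of L dB is a gain of −L dB): F_i = 10^(NF_i/10), G_i = 10^(G_i,dB/10)
  Stage 1: F_1 = 10^(1.04/10) = 1.271, G_1 = 10^(20.6/10) = 114.8
  Stage 2: F_2 = 10^(9.59/10) = 9.099, G_2 = 10^(−7.27/10) = 0.1875
Friis cascade:
  F = 1.271 + (9.099 − 1)/114.8 = 1.341
NF = 10 log₁₀(1.341) = 1.27 dB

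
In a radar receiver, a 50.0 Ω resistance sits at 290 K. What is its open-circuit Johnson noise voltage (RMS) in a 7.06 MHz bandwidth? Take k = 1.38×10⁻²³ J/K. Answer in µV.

2.38 µV

V_n = √(4kTRB)
4kTRB = 4 × 1.38×10⁻²³ × 290 × 5.00×10¹ × 7.06×10⁶ = 5.65×10⁻¹² V²
V_n = √(5.65×10⁻¹²) = 2.38×10⁻⁶ V = 2.38 µV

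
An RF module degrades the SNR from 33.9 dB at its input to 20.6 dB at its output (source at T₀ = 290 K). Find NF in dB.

13.3 dB

NF (dB) = SNR_in(dB) − SNR_out(dB) when the source is at T₀
NF = 33.9 − 20.6 = 13.3 dB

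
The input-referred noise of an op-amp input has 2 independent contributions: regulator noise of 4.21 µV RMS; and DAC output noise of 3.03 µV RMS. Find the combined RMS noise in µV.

5.19 µV

Uncorrelated sources add in power (mean-square): V_tot = √(ΣV_i²)
V_tot = √[(4.21×10⁻⁶)² + (3.03×10⁻⁶)²] = 5.19×10⁻⁶ V = 5.19 µV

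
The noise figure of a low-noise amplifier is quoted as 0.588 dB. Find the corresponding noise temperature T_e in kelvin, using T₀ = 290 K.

F = 10^(0.588/10) = 1.14499
T_e = (F − 1)·T₀ = (1.14499 − 1) × 290 = 42.0 K

42.0 K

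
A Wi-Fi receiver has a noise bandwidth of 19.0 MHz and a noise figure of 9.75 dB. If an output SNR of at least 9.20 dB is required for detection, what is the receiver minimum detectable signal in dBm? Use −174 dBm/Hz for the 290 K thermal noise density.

Sensitivity = −174 + 10 log₁₀(B) + NF + SNR_min
= −174 + 72.79 + 9.75 + 9.20
= −82.26 dBm → −82.3 dBm

−82.3 dBm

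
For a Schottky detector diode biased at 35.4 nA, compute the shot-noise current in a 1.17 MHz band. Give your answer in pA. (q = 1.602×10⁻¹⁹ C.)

115 pA

I_n = √(2qI·B)
2qI·B = 2 × 1.602×10⁻¹⁹ × 3.54×10⁻⁸ × 1.17×10⁶ = 1.33×10⁻²⁰ A²
I_n = √(1.33×10⁻²⁰) = 1.15×10⁻¹⁰ A = 115 pA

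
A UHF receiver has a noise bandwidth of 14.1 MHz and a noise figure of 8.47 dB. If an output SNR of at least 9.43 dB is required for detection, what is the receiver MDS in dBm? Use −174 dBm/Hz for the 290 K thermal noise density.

Sensitivity = −174 + 10 log₁₀(B) + NF + SNR_min
= −174 + 71.49 + 8.47 + 9.43
= −84.61 dBm → −84.6 dBm

−84.6 dBm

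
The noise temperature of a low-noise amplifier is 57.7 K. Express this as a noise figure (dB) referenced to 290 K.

0.788 dB

F = 1 + T_e/T₀ = 1 + 57.7/290 = 1.19897
NF = 10 log₁₀(1.19897) = 0.788 dB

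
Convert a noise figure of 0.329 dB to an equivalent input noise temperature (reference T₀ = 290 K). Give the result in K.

22.8 K

F = 10^(0.329/10) = 1.0787
T_e = (F − 1)·T₀ = (1.0787 − 1) × 290 = 22.8 K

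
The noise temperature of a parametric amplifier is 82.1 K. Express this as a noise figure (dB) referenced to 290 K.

F = 1 + T_e/T₀ = 1 + 82.1/290 = 1.2831
NF = 10 log₁₀(1.2831) = 1.08 dB

1.08 dB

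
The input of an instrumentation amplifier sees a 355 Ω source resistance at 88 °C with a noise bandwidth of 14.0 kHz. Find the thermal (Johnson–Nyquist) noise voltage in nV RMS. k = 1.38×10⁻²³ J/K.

315 nV

T = 88 °C + 273.15 = 361.15 K
V_n = √(4kTRB)
4kTRB = 4 × 1.38×10⁻²³ × 361.15 × 3.55×10² × 1.40×10⁴ = 9.91×10⁻¹⁴ V²
V_n = √(9.91×10⁻¹⁴) = 3.15×10⁻⁷ V = 315 nV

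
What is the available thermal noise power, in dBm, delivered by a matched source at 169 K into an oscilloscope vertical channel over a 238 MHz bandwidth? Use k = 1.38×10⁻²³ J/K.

−92.6 dBm

P_n = kTB = 1.38×10⁻²³ × 169 × 2.38×10⁸ = 5.55×10⁻¹³ W
In dBm: 10 log₁₀(5.55×10⁻¹³ / 10⁻³) = −92.6 dBm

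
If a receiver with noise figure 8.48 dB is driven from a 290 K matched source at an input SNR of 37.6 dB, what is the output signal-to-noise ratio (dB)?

29.12 dB

By definition F = SNR_in/SNR_out, so in dB: SNR_out = SNR_in − NF
SNR_out = 37.6 − 8.48 = 29.12 dB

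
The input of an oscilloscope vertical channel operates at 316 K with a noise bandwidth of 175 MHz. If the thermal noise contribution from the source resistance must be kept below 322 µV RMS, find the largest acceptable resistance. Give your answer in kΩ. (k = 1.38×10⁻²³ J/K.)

Johnson–Nyquist: V_n = √(4kTRB) ⇒ R = V_n² / (4kTB)
4kTB = 4 × 1.38×10⁻²³ × 316 × 1.75×10⁸ = 3.05×10⁻¹²
R = (3.22×10⁻⁴)² / 3.05×10⁻¹² = 3.40×10⁴ Ω = 34.0 kΩ

34.0 kΩ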